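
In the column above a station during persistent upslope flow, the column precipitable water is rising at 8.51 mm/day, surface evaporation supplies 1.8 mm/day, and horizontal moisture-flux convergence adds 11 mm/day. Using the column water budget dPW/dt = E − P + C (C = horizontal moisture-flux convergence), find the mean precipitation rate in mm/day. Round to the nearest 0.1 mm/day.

dPW/dt = +8.51 mm/day.
P = E + C − dPW/dt = 1.8 + (11) − (+8.51) = 4.3 mm/day.

P ≈ 4.3 mm/day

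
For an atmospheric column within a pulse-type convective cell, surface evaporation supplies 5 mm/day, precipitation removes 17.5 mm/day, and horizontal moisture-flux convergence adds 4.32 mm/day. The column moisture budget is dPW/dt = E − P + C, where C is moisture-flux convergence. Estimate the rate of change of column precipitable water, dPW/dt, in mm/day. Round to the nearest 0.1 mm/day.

dPW/dt ≈ -8.2 mm/day

dPW/dt = E − P + C = 5 − 17.5 + (4.32) = -8.2 mm/day.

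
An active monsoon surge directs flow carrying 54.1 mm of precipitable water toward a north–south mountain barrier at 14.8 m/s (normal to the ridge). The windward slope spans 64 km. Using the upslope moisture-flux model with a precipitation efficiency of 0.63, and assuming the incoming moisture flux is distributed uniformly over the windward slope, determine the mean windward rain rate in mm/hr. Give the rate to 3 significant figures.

R ≈ 28.4 mm/hr

Incoming column moisture flux per unit ridge length: F = V × PW = 14.8 × 54.1 = 800.68 mm·m/s.
Spread over the 64 km slope with efficiency ε = 0.63: R = ε·F/W = 0.63 × 800.68 / 64000 m = 7.882e-03 mm/s.
R = 7.882e-03 × 3600 = 28.4 mm/hr.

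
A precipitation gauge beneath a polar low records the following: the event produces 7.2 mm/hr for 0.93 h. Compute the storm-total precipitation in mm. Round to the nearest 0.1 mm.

total ≈ 6.7 mm

Total = Σ Rᵢ Δtᵢ = 7.2 × 0.93
      = 6.696 = 6.7 mm.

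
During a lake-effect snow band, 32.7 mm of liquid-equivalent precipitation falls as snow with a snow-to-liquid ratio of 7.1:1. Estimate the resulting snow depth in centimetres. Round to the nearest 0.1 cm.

Snow depth = liquid × ratio = 32.7 mm × 7.1 = 232.17 mm = 23.2 cm.

snow depth ≈ 23.2 cm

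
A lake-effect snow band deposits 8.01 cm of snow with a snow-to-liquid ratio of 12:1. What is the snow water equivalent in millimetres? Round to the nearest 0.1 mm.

SWE = snow depth / ratio = 8.01 cm / 12 = 0.667 cm = 6.7 mm.

SWE ≈ 6.7 mm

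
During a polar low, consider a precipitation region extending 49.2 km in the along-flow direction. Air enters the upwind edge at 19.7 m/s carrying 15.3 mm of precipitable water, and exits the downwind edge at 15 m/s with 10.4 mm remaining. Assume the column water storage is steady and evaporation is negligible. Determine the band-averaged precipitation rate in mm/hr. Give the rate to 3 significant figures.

R ≈ 10.6 mm/hr

Column moisture flux per unit crosswind length is F = V × PW.
Inflow: F_in = 19.7 × 15.3 = 301.41 mm·m/s
Outflow: F_out = 15 × 10.4 = 156 mm·m/s
Steady-state rate R = (F_in − F_out)/L = (301.41 − 156) / 49200 m = 2.955e-03 mm/s.
R = 2.955e-03 × 3600 = 10.6 mm/hr.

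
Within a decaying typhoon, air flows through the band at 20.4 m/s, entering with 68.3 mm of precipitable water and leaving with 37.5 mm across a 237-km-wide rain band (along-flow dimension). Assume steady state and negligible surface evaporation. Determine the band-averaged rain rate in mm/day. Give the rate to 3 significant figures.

R ≈ 229 mm/day

Column moisture flux per unit crosswind length is F = V × PW.
Inflow: F_in = 20.4 × 68.3 = 1393.32 mm·m/s
Outflow: F_out = 20.4 × 37.5 = 765 mm·m/s
Steady-state rate R = (F_in − F_out)/L = (1393.32 − 765) / 237000 m = 2.651e-03 mm/s.
R = 2.651e-03 × 3600 × 24 = 229 mm/day.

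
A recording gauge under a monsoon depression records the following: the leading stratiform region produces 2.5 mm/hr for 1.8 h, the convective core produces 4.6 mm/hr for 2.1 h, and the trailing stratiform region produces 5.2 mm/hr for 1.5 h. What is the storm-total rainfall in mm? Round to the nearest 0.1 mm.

total ≈ 22.0 mm

Total = Σ Rᵢ Δtᵢ = 2.5 × 1.8 + 4.6 × 2.1 + 5.2 × 1.5
      = 4.5 + 9.66 + 7.8 = 22.0 mm.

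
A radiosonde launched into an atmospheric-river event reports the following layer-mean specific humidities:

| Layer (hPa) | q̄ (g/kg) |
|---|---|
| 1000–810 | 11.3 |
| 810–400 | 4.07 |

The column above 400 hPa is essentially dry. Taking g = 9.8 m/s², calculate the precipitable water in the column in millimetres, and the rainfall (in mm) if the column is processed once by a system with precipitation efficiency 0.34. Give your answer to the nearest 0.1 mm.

Precipitable water is the column-integrated vapour mass per unit area: PW = (1/g) Σ q̄ Δp, with q in kg/kg and Δp in Pa (1 kg/m² of water = 1 mm).
Layer 1000–810 hPa: Δp = 190 hPa = 19000 Pa, q̄ = 0.0113 kg/kg → 0.0113 × 19000 / 9.8 = 21.91 mm
Layer 810–400 hPa: Δp = 410 hPa = 41000 Pa, q̄ = 0.00407 kg/kg → 0.00407 × 41000 / 9.8 = 17.03 mm
PW = 21.91 + 17.03 = 38.94 ≈ 38.9 mm.
Rainfall = ε × PW = 0.34 × 38.9 = 13.2 mm.

PW ≈ 38.9 mm; rainfall ≈ 13.2 mm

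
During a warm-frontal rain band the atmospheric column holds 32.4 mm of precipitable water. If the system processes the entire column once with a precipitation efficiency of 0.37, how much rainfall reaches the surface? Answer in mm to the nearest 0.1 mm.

rainfall ≈ 12.0 mm

Rainfall = ε × PW = 0.37 × 32.4 = 12.0 mm.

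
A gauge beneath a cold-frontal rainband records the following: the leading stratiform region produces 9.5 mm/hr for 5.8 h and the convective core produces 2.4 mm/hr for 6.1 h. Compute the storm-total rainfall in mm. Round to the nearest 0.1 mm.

Total = Σ Rᵢ Δtᵢ = 9.5 × 5.8 + 2.4 × 6.1
      = 55.1 + 14.64 = 69.7 mm.

total ≈ 69.7 mm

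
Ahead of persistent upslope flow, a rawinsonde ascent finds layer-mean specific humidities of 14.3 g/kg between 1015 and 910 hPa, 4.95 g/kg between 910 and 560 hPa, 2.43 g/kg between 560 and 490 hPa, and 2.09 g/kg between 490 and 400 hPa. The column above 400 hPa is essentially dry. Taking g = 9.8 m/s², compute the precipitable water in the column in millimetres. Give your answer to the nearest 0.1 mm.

PW ≈ 36.7 mm

Precipitable water is the column-integrated vapour mass per unit area: PW = (1/g) Σ q̄ Δp, with q in kg/kg and Δp in Pa (1 kg/m² of water = 1 mm).
Layer 1015–910 hPa: Δp = 105 hPa = 10500 Pa, q̄ = 0.0143 kg/kg → 0.0143 × 10500 / 9.8 = 15.32 mm
Layer 910–560 hPa: Δp = 350 hPa = 35000 Pa, q̄ = 0.00495 kg/kg → 0.00495 × 35000 / 9.8 = 17.68 mm
Layer 560–490 hPa: Δp = 70 hPa = 7000 Pa, q̄ = 0.00243 kg/kg → 0.00243 × 7000 / 9.8 = 1.74 mm
Layer 490–400 hPa: Δp = 90 hPa = 9000 Pa, q̄ = 0.00209 kg/kg → 0.00209 × 9000 / 9.8 = 1.92 mm
PW = 15.32 + 17.68 + 1.74 + 1.92 = 36.66 ≈ 36.7 mm.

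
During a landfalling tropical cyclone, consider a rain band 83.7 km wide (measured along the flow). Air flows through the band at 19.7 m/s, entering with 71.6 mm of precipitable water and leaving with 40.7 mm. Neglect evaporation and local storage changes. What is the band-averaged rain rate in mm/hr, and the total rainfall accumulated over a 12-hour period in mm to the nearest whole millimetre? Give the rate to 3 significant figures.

R ≈ 26.2 mm/hr; total ≈ 314 mm

Column moisture flux per unit crosswind length is F = V × PW.
Inflow: F_in = 19.7 × 71.6 = 1410.52 mm·m/s
Outflow: F_out = 19.7 × 40.7 = 801.79 mm·m/s
Steady-state rate R = (F_in − F_out)/L = (1410.52 − 801.79) / 83700 m = 7.273e-03 mm/s.
R = 7.273e-03 × 3600 = 26.2 mm/hr.
Over 12 h: total = 26.2 × 12 = 314.4 ≈ 314 mm.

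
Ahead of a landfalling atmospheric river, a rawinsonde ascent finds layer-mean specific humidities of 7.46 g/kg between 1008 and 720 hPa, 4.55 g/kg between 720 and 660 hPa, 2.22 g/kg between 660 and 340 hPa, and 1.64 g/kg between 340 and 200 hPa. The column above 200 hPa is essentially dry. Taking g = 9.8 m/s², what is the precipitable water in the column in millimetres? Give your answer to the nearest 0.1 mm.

Precipitable water is the column-integrated vapour mass per unit area: PW = (1/g) Σ q̄ Δp, with q in kg/kg and Δp in Pa (1 kg/m² of water = 1 mm).
Layer 1008–720 hPa: Δp = 288 hPa = 28800 Pa, q̄ = 0.00746 kg/kg → 0.00746 × 28800 / 9.8 = 21.92 mm
Layer 720–660 hPa: Δp = 60 hPa = 6000 Pa, q̄ = 0.00455 kg/kg → 0.00455 × 6000 / 9.8 = 2.79 mm
Layer 660–340 hPa: Δp = 320 hPa = 32000 Pa, q̄ = 0.00222 kg/kg → 0.00222 × 32000 / 9.8 = 7.25 mm
Layer 340–200 hPa: Δp = 140 hPa = 14000 Pa, q̄ = 0.00164 kg/kg → 0.00164 × 14000 / 9.8 = 2.34 mm
PW = 21.92 + 2.79 + 7.25 + 2.34 = 34.30 ≈ 34.3 mm.

PW ≈ 34.3 mm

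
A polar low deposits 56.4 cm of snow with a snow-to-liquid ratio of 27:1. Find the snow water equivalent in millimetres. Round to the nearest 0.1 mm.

SWE ≈ 20.9 mm

SWE = snow depth / ratio = 56.4 cm / 27 = 2.089 cm = 20.9 mm.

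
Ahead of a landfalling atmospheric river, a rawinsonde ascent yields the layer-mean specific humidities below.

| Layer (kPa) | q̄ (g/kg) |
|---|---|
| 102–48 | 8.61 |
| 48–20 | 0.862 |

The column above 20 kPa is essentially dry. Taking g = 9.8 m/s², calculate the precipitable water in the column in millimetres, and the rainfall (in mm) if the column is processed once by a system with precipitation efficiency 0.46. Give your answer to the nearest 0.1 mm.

PW ≈ 49.9 mm; rainfall ≈ 23.0 mm

Precipitable water is the column-integrated vapour mass per unit area: PW = (1/g) Σ q̄ Δp, with q in kg/kg and Δp in Pa (1 kg/m² of water = 1 mm).
Layer 102–48 kPa: Δp = 540 hPa = 54000 Pa, q̄ = 0.00861 kg/kg → 0.00861 × 54000 / 9.8 = 47.44 mm
Layer 48–20 kPa: Δp = 280 hPa = 28000 Pa, q̄ = 0.000862 kg/kg → 0.000862 × 28000 / 9.8 = 2.46 mm
PW = 47.44 + 2.46 = 49.90 ≈ 49.9 mm.
Rainfall = ε × PW = 0.46 × 49.9 = 23.0 mm.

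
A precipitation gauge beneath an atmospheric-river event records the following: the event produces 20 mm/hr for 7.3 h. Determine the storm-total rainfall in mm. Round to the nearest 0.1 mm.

total ≈ 146.0 mm

Total = Σ Rᵢ Δtᵢ = 20 × 7.3
      = 146 = 146.0 mm.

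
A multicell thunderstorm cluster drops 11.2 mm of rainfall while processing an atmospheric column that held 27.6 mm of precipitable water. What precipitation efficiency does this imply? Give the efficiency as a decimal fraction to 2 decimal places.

ε = rainfall / PW = 11.2 / 27.6 = 0.41.

ε ≈ 0.41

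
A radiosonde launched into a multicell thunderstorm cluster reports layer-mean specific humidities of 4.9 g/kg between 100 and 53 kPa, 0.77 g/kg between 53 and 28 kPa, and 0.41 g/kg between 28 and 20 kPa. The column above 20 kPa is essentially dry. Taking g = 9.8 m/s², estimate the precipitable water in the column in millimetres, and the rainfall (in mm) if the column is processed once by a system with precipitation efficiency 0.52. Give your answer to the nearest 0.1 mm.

PW ≈ 25.8 mm; rainfall ≈ 13.4 mm

Precipitable water is the column-integrated vapour mass per unit area: PW = (1/g) Σ q̄ Δp, with q in kg/kg and Δp in Pa (1 kg/m² of water = 1 mm).
Layer 100–53 kPa: Δp = 470 hPa = 47000 Pa, q̄ = 0.0049 kg/kg → 0.0049 × 47000 / 9.8 = 23.50 mm
Layer 53–28 kPa: Δp = 250 hPa = 25000 Pa, q̄ = 0.00077 kg/kg → 0.00077 × 25000 / 9.8 = 1.96 mm
Layer 28–20 kPa: Δp = 80 hPa = 8000 Pa, q̄ = 0.00041 kg/kg → 0.00041 × 8000 / 9.8 = 0.33 mm
PW = 23.50 + 1.96 + 0.33 = 25.79 ≈ 25.8 mm.
Rainfall = ε × PW = 0.52 × 25.8 = 13.4 mm.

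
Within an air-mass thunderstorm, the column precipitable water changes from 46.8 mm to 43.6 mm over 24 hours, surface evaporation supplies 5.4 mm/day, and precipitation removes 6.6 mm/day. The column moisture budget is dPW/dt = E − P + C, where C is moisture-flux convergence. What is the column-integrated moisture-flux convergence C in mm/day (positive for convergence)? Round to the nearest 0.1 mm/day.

dPW/dt = (43.6 − 46.8) mm / (24/24 day) = -3.200 mm/day.
C = dPW/dt − E + P = (-3.200) − 5.4 + 6.6 = -2.0 mm/day.

C ≈ -2.0 mm/day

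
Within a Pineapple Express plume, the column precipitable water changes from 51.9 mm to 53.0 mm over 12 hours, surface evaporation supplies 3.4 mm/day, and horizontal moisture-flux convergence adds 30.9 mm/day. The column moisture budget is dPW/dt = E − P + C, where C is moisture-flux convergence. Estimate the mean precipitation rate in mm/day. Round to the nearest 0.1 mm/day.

dPW/dt = (53.0 − 51.9) mm / (12/24 day) = +2.200 mm/day.
P = E + C − dPW/dt = 3.4 + (30.9) − (+2.200) = 32.1 mm/day.

P ≈ 32.1 mm/day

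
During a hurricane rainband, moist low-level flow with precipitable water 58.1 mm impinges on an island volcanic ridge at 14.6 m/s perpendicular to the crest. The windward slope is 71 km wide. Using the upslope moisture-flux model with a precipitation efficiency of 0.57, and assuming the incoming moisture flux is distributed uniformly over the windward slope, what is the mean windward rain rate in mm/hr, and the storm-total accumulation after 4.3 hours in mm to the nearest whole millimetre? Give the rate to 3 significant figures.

R ≈ 24.5 mm/hr; total ≈ 105 mm

Incoming column moisture flux per unit ridge length: F = V × PW = 14.6 × 58.1 = 848.26 mm·m/s.
Spread over the 71 km slope with efficiency ε = 0.57: R = ε·F/W = 0.57 × 848.26 / 71000 m = 6.810e-03 mm/s.
R = 6.810e-03 × 3600 = 24.5 mm/hr.
Over 4.3 h: total = 24.5 × 4.3 = 105.35 ≈ 105 mm.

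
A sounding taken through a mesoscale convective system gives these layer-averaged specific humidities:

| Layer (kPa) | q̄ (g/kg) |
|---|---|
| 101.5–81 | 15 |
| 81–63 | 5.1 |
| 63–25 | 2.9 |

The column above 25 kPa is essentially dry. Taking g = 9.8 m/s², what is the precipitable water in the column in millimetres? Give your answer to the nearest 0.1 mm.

PW ≈ 52.0 mm

Precipitable water is the column-integrated vapour mass per unit area: PW = (1/g) Σ q̄ Δp, with q in kg/kg and Δp in Pa (1 kg/m² of water = 1 mm).
Layer 101.5–81 kPa: Δp = 205 hPa = 20500 Pa, q̄ = 0.015 kg/kg → 0.015 × 20500 / 9.8 = 31.38 mm
Layer 81–63 kPa: Δp = 180 hPa = 18000 Pa, q̄ = 0.0051 kg/kg → 0.0051 × 18000 / 9.8 = 9.37 mm
Layer 63–25 kPa: Δp = 380 hPa = 38000 Pa, q̄ = 0.0029 kg/kg → 0.0029 × 38000 / 9.8 = 11.24 mm
PW = 31.38 + 9.37 + 11.24 = 51.99 ≈ 52.0 mm.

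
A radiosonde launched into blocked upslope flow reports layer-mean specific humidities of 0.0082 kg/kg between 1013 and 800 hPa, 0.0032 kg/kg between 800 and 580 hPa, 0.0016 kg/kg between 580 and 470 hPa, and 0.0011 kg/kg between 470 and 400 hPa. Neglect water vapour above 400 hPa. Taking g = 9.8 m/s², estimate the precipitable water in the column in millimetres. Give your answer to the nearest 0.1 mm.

Precipitable water is the column-integrated vapour mass per unit area: PW = (1/g) Σ q̄ Δp, with q in kg/kg and Δp in Pa (1 kg/m² of water = 1 mm).
Layer 1013–800 hPa: Δp = 213 hPa = 21300 Pa, q̄ = 0.0082 kg/kg → 0.0082 × 21300 / 9.8 = 17.82 mm
Layer 800–580 hPa: Δp = 220 hPa = 22000 Pa, q̄ = 0.0032 kg/kg → 0.0032 × 22000 / 9.8 = 7.18 mm
Layer 580–470 hPa: Δp = 110 hPa = 11000 Pa, q̄ = 0.0016 kg/kg → 0.0016 × 11000 / 9.8 = 1.80 mm
Layer 470–400 hPa: Δp = 70 hPa = 7000 Pa, q̄ = 0.0011 kg/kg → 0.0011 × 7000 / 9.8 = 0.79 mm
PW = 17.82 + 7.18 + 1.80 + 0.79 = 27.59 ≈ 27.6 mm.

PW ≈ 27.6 mm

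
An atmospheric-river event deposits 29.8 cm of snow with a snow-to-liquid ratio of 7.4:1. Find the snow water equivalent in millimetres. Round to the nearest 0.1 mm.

SWE ≈ 40.3 mm

SWE = snow depth / ratio = 29.8 cm / 7.4 = 4.027 cm = 40.3 mm.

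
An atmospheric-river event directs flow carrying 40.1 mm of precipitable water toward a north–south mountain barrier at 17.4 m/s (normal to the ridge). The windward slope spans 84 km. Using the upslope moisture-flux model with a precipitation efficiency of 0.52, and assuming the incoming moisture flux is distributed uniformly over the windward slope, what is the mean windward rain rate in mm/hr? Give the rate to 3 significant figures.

Incoming column moisture flux per unit ridge length: F = V × PW = 17.4 × 40.1 = 697.74 mm·m/s.
Spread over the 84 km slope with efficiency ε = 0.52: R = ε·F/W = 0.52 × 697.74 / 84000 m = 4.319e-03 mm/s.
R = 4.319e-03 × 3600 = 15.5 mm/hr.

R ≈ 15.5 mm/hr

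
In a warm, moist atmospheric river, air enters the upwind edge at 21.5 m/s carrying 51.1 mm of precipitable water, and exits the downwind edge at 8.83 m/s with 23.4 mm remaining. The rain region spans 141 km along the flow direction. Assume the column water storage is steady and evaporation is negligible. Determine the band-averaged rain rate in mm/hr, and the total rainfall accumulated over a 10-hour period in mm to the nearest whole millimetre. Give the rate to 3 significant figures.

R ≈ 22.8 mm/hr; total ≈ 228 mm

Column moisture flux per unit crosswind length is F = V × PW.
Inflow: F_in = 21.5 × 51.1 = 1098.65 mm·m/s
Outflow: F_out = 8.83 × 23.4 = 206.622 mm·m/s
Steady-state rate R = (F_in − F_out)/L = (1098.65 − 206.622) / 141000 m = 6.326e-03 mm/s.
R = 6.326e-03 × 3600 = 22.8 mm/hr.
Over 10 h: total = 22.8 × 10 = 228 mm.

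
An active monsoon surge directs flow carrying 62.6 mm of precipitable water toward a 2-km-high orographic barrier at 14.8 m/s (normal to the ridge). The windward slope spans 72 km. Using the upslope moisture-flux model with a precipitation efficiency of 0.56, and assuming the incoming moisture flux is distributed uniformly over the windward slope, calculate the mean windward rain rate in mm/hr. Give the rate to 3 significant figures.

Incoming column moisture flux per unit ridge length: F = V × PW = 14.8 × 62.6 = 926.48 mm·m/s.
Spread over the 72 km slope with efficiency ε = 0.56: R = ε·F/W = 0.56 × 926.48 / 72000 m = 7.206e-03 mm/s.
R = 7.206e-03 × 3600 = 25.9 mm/hr.

R ≈ 25.9 mm/hr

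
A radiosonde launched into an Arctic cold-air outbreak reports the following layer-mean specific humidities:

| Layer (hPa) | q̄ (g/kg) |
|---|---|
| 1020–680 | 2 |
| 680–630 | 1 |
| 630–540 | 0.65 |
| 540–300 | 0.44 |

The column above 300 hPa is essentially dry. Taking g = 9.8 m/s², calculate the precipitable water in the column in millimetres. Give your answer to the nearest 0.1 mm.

Precipitable water is the column-integrated vapour mass per unit area: PW = (1/g) Σ q̄ Δp, with q in kg/kg and Δp in Pa (1 kg/m² of water = 1 mm).
Layer 1020–680 hPa: Δp = 340 hPa = 34000 Pa, q̄ = 0.002 kg/kg → 0.002 × 34000 / 9.8 = 6.94 mm
Layer 680–630 hPa: Δp = 50 hPa = 5000 Pa, q̄ = 0.001 kg/kg → 0.001 × 5000 / 9.8 = 0.51 mm
Layer 630–540 hPa: Δp = 90 hPa = 9000 Pa, q̄ = 0.00065 kg/kg → 0.00065 × 9000 / 9.8 = 0.60 mm
Layer 540–300 hPa: Δp = 240 hPa = 24000 Pa, q̄ = 0.00044 kg/kg → 0.00044 × 24000 / 9.8 = 1.08 mm
PW = 6.94 + 0.51 + 0.60 + 1.08 = 9.13 ≈ 9.1 mm.

PW ≈ 9.1 mm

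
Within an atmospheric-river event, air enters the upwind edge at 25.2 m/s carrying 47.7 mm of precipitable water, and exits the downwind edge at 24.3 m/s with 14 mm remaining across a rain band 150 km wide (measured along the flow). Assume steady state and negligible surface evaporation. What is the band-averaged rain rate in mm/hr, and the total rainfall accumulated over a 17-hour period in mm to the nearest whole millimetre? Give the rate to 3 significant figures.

Column moisture flux per unit crosswind length is F = V × PW.
Inflow: F_in = 25.2 × 47.7 = 1202.04 mm·m/s
Outflow: F_out = 24.3 × 14 = 340.2 mm·m/s
Steady-state rate R = (F_in − F_out)/L = (1202.04 − 340.2) / 150000 m = 5.746e-03 mm/s.
R = 5.746e-03 × 3600 = 20.7 mm/hr.
Over 17 h: total = 20.7 × 17 = 351.9 ≈ 352 mm.

R ≈ 20.7 mm/hr; total ≈ 352 mm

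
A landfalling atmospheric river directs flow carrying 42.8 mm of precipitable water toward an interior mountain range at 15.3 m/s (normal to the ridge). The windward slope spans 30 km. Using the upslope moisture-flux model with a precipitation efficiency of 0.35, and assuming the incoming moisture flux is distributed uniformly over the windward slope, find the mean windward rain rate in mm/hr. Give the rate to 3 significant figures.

Incoming column moisture flux per unit ridge length: F = V × PW = 15.3 × 42.8 = 654.84 mm·m/s.
Spread over the 30 km slope with efficiency ε = 0.35: R = ε·F/W = 0.35 × 654.84 / 30000 m = 7.640e-03 mm/s.
R = 7.640e-03 × 3600 = 27.5 mm/hr.

R ≈ 27.5 mm/hr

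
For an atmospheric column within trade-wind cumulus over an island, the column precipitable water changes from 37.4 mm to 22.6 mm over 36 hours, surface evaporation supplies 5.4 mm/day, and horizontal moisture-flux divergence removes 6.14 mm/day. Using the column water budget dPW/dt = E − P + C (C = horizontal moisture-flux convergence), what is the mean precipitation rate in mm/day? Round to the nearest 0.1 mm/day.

P ≈ 9.1 mm/day

dPW/dt = (22.6 − 37.4) mm / (36/24 day) = -9.867 mm/day.
P = E + C − dPW/dt = 5.4 + (-6.14) − (-9.867) = 9.1 mm/day.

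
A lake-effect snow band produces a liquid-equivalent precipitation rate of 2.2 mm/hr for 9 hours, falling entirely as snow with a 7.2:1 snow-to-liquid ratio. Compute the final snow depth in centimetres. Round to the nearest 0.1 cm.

Liquid-equivalent depth = 2.2 × 9 = 19.8 mm.
Snow depth = 19.8 mm × 7.2 = 142.56 mm = 14.3 cm.

snow depth ≈ 14.3 cm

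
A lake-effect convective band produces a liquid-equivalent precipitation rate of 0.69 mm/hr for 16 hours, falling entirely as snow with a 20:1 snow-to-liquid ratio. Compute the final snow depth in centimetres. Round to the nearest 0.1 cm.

snow depth ≈ 22.1 cm

Liquid-equivalent depth = 0.69 × 16 = 11.04 mm.
Snow depth = 11.04 mm × 20 = 220.8 mm = 22.1 cm.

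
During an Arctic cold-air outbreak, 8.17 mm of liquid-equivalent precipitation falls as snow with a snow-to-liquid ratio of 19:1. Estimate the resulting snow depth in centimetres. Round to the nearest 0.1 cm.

Snow depth = liquid × ratio = 8.17 mm × 19 = 155.23 mm = 15.5 cm.

snow depth ≈ 15.5 cm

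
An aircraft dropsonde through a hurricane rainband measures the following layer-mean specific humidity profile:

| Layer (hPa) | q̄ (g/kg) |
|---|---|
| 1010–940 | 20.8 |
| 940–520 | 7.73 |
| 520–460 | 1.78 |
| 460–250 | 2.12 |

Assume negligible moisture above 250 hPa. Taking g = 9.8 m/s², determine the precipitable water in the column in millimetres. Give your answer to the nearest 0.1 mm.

Precipitable water is the column-integrated vapour mass per unit area: PW = (1/g) Σ q̄ Δp, with q in kg/kg and Δp in Pa (1 kg/m² of water = 1 mm).
Layer 1010–940 hPa: Δp = 70 hPa = 7000 Pa, q̄ = 0.0208 kg/kg → 0.0208 × 7000 / 9.8 = 14.86 mm
Layer 940–520 hPa: Δp = 420 hPa = 42000 Pa, q̄ = 0.00773 kg/kg → 0.00773 × 42000 / 9.8 = 33.13 mm
Layer 520–460 hPa: Δp = 60 hPa = 6000 Pa, q̄ = 0.00178 kg/kg → 0.00178 × 6000 / 9.8 = 1.09 mm
Layer 460–250 hPa: Δp = 210 hPa = 21000 Pa, q̄ = 0.00212 kg/kg → 0.00212 × 21000 / 9.8 = 4.54 mm
PW = 14.86 + 33.13 + 1.09 + 4.54 = 53.62 ≈ 53.6 mm.

PW ≈ 53.6 mm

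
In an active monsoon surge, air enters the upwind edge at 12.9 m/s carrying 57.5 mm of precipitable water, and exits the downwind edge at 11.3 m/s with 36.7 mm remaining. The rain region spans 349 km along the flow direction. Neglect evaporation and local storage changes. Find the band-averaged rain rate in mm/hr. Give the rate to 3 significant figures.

Column moisture flux per unit crosswind length is F = V × PW.
Inflow: F_in = 12.9 × 57.5 = 741.75 mm·m/s
Outflow: F_out = 11.3 × 36.7 = 414.71 mm·m/s
Steady-state rate R = (F_in − F_out)/L = (741.75 − 414.71) / 349000 m = 9.371e-04 mm/s.
R = 9.371e-04 × 3600 = 3.37 mm/hr.

R ≈ 3.37 mm/hr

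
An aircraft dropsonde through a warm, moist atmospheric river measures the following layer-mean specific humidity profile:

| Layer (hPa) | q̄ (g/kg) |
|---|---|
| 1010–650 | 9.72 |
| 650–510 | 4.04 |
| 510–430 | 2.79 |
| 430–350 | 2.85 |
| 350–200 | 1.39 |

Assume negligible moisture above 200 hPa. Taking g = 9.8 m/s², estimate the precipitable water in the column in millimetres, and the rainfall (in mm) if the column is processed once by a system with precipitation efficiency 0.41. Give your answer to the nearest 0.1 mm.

Precipitable water is the column-integrated vapour mass per unit area: PW = (1/g) Σ q̄ Δp, with q in kg/kg and Δp in Pa (1 kg/m² of water = 1 mm).
Layer 1010–650 hPa: Δp = 360 hPa = 36000 Pa, q̄ = 0.00972 kg/kg → 0.00972 × 36000 / 9.8 = 35.71 mm
Layer 650–510 hPa: Δp = 140 hPa = 14000 Pa, q̄ = 0.00404 kg/kg → 0.00404 × 14000 / 9.8 = 5.77 mm
Layer 510–430 hPa: Δp = 80 hPa = 8000 Pa, q̄ = 0.00279 kg/kg → 0.00279 × 8000 / 9.8 = 2.28 mm
Layer 430–350 hPa: Δp = 80 hPa = 8000 Pa, q̄ = 0.00285 kg/kg → 0.00285 × 8000 / 9.8 = 2.33 mm
Layer 350–200 hPa: Δp = 150 hPa = 15000 Pa, q̄ = 0.00139 kg/kg → 0.00139 × 15000 / 9.8 = 2.13 mm
PW = 35.71 + 5.77 + 2.28 + 2.33 + 2.13 = 48.22 ≈ 48.2 mm.
Rainfall = ε × PW = 0.41 × 48.2 = 19.8 mm.

PW ≈ 48.2 mm; rainfall ≈ 19.8 mm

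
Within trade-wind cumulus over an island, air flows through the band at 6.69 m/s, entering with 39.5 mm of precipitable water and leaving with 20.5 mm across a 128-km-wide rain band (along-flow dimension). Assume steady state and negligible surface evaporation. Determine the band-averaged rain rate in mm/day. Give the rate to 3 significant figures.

Column moisture flux per unit crosswind length is F = V × PW.
Inflow: F_in = 6.69 × 39.5 = 264.255 mm·m/s
Outflow: F_out = 6.69 × 20.5 = 137.145 mm·m/s
Steady-state rate R = (F_in − F_out)/L = (264.255 − 137.145) / 128000 m = 9.930e-04 mm/s.
R = 9.930e-04 × 3600 × 24 = 85.8 mm/day.

R ≈ 85.8 mm/day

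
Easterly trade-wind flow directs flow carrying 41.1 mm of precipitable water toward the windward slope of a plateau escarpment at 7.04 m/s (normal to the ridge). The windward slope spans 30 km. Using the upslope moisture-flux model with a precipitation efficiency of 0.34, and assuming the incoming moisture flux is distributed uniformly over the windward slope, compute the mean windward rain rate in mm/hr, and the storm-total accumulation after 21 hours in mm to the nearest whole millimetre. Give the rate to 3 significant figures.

Incoming column moisture flux per unit ridge length: F = V × PW = 7.04 × 41.1 = 289.344 mm·m/s.
Spread over the 30 km slope with efficiency ε = 0.34: R = ε·F/W = 0.34 × 289.344 / 30000 m = 3.279e-03 mm/s.
R = 3.279e-03 × 3600 = 11.8 mm/hr.
Over 21 h: total = 11.8 × 21 = 247.8 ≈ 248 mm.

R ≈ 11.8 mm/hr; total ≈ 248 mm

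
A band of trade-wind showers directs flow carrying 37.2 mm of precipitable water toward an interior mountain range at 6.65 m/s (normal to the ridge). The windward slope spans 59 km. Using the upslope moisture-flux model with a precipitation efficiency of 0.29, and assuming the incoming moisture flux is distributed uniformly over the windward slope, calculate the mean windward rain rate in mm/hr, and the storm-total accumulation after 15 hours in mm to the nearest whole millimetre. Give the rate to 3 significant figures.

R ≈ 4.38 mm/hr; total ≈ 66 mm

Incoming column moisture flux per unit ridge length: F = V × PW = 6.65 × 37.2 = 247.38 mm·m/s.
Spread over the 59 km slope with efficiency ε = 0.29: R = ε·F/W = 0.29 × 247.38 / 59000 m = 1.216e-03 mm/s.
R = 1.216e-03 × 3600 = 4.38 mm/hr.
Over 15 h: total = 4.38 × 15 = 65.7 ≈ 66 mm.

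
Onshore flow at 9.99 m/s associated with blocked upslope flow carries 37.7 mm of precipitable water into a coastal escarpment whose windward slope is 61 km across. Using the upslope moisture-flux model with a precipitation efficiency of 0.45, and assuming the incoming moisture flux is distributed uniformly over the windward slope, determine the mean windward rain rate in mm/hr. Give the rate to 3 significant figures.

Incoming column moisture flux per unit ridge length: F = V × PW = 9.99 × 37.7 = 376.623 mm·m/s.
Spread over the 61 km slope with efficiency ε = 0.45: R = ε·F/W = 0.45 × 376.623 / 61000 m = 2.778e-03 mm/s.
R = 2.778e-03 × 3600 = 10.0 mm/hr.

R ≈ 10.0 mm/hr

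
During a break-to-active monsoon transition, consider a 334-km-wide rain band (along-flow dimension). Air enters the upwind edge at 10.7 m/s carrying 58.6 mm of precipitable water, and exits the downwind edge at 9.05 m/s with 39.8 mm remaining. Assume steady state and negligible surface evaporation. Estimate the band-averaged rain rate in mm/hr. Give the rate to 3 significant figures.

Column moisture flux per unit crosswind length is F = V × PW.
Inflow: F_in = 10.7 × 58.6 = 627.02 mm·m/s
Outflow: F_out = 9.05 × 39.8 = 360.19 mm·m/s
Steady-state rate R = (F_in − F_out)/L = (627.02 − 360.19) / 334000 m = 7.989e-04 mm/s.
R = 7.989e-04 × 3600 = 2.88 mm/hr.

R ≈ 2.88 mm/hr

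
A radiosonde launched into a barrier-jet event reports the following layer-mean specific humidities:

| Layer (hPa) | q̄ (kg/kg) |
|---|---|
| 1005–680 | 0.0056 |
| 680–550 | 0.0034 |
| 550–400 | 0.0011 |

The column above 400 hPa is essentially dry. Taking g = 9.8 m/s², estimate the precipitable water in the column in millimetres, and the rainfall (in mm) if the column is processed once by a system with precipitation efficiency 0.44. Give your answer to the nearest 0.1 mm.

PW ≈ 24.8 mm; rainfall ≈ 10.9 mm

Precipitable water is the column-integrated vapour mass per unit area: PW = (1/g) Σ q̄ Δp, with q in kg/kg and Δp in Pa (1 kg/m² of water = 1 mm).
Layer 1005–680 hPa: Δp = 325 hPa = 32500 Pa, q̄ = 0.0056 kg/kg → 0.0056 × 32500 / 9.8 = 18.57 mm
Layer 680–550 hPa: Δp = 130 hPa = 13000 Pa, q̄ = 0.0034 kg/kg → 0.0034 × 13000 / 9.8 = 4.51 mm
Layer 550–400 hPa: Δp = 150 hPa = 15000 Pa, q̄ = 0.0011 kg/kg → 0.0011 × 15000 / 9.8 = 1.68 mm
PW = 18.57 + 4.51 + 1.68 = 24.76 ≈ 24.8 mm.
Rainfall = ε × PW = 0.44 × 24.8 = 10.9 mm.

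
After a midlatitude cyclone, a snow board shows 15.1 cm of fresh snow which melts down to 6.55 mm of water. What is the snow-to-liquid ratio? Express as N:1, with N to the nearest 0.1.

ratio ≈ 23.1

Ratio = snow depth / SWE = 151 mm / 6.55 mm = 23.1, i.e. 23.1:1.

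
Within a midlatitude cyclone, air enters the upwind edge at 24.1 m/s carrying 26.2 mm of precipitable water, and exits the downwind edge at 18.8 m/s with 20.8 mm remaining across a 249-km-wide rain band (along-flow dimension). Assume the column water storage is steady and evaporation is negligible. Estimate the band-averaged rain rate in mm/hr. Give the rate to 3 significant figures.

Column moisture flux per unit crosswind length is F = V × PW.
Inflow: F_in = 24.1 × 26.2 = 631.42 mm·m/s
Outflow: F_out = 18.8 × 20.8 = 391.04 mm·m/s
Steady-state rate R = (F_in − F_out)/L = (631.42 − 391.04) / 249000 m = 9.654e-04 mm/s.
R = 9.654e-04 × 3600 = 3.48 mm/hr.

R ≈ 3.48 mm/hr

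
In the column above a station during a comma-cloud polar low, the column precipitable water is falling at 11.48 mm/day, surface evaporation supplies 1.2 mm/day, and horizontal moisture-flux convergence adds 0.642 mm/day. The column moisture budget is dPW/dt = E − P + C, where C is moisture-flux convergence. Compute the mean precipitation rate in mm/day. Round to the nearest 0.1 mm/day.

P ≈ 13.3 mm/day

dPW/dt = -11.48 mm/day.
P = E + C − dPW/dt = 1.2 + (0.642) − (-11.48) = 13.3 mm/day.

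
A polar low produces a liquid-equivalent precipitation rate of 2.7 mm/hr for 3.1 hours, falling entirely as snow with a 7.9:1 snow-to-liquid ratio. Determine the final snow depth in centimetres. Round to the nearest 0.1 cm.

snow depth ≈ 6.6 cm

Liquid-equivalent depth = 2.7 × 3.1 = 8.37 mm.
Snow depth = 8.37 mm × 7.9 = 66.123 mm = 6.6 cm.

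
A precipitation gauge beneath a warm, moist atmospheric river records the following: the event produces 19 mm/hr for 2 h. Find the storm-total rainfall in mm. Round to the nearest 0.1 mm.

Total = Σ Rᵢ Δtᵢ = 19 × 2
      = 38 = 38.0 mm.

total ≈ 38.0 mm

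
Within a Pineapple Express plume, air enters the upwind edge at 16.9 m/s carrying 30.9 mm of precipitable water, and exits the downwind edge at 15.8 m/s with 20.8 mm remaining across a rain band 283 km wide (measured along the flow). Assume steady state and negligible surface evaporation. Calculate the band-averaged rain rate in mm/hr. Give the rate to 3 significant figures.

Column moisture flux per unit crosswind length is F = V × PW.
Inflow: F_in = 16.9 × 30.9 = 522.21 mm·m/s
Outflow: F_out = 15.8 × 20.8 = 328.64 mm·m/s
Steady-state rate R = (F_in − F_out)/L = (522.21 − 328.64) / 283000 m = 6.840e-04 mm/s.
R = 6.840e-04 × 3600 = 2.46 mm/hr.

R ≈ 2.46 mm/hr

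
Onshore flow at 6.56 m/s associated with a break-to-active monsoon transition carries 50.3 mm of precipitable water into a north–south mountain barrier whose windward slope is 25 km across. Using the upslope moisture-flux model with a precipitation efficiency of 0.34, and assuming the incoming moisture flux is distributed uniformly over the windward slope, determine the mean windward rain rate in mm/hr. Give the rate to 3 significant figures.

R ≈ 16.2 mm/hr

Incoming column moisture flux per unit ridge length: F = V × PW = 6.56 × 50.3 = 329.968 mm·m/s.
Spread over the 25 km slope with efficiency ε = 0.34: R = ε·F/W = 0.34 × 329.968 / 25000 m = 4.488e-03 mm/s.
R = 4.488e-03 × 3600 = 16.2 mm/hr.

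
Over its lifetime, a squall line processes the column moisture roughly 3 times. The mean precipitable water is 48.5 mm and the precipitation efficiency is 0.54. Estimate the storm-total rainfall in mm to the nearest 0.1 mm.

Each cycle deposits ε × PW = 0.54 × 48.5 = 26.19 mm.
Over 3 cycles: 3 × 26.19 = 78.6 mm.

rainfall ≈ 78.6 mm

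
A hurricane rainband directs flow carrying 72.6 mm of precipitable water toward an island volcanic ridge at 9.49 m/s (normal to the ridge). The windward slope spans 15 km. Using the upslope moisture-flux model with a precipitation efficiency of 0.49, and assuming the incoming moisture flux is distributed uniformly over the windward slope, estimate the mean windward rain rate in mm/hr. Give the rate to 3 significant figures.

R ≈ 81.0 mm/hr

Incoming column moisture flux per unit ridge length: F = V × PW = 9.49 × 72.6 = 688.974 mm·m/s.
Spread over the 15 km slope with efficiency ε = 0.49: R = ε·F/W = 0.49 × 688.974 / 15000 m = 2.251e-02 mm/s.
R = 2.251e-02 × 3600 = 81.0 mm/hr.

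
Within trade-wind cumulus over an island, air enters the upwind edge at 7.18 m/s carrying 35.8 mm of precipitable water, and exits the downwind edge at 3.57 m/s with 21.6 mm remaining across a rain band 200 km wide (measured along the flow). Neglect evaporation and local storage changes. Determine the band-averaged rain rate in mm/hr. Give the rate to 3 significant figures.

Column moisture flux per unit crosswind length is F = V × PW.
Inflow: F_in = 7.18 × 35.8 = 257.044 mm·m/s
Outflow: F_out = 3.57 × 21.6 = 77.112 mm·m/s
Steady-state rate R = (F_in − F_out)/L = (257.044 − 77.112) / 200000 m = 8.997e-04 mm/s.
R = 8.997e-04 × 3600 = 3.24 mm/hr.

R ≈ 3.24 mm/hr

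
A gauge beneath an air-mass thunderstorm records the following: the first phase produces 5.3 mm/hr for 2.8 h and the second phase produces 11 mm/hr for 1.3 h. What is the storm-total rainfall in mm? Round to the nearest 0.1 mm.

Total = Σ Rᵢ Δtᵢ = 5.3 × 2.8 + 11 × 1.3
      = 14.84 + 14.3 = 29.1 mm.

total ≈ 29.1 mm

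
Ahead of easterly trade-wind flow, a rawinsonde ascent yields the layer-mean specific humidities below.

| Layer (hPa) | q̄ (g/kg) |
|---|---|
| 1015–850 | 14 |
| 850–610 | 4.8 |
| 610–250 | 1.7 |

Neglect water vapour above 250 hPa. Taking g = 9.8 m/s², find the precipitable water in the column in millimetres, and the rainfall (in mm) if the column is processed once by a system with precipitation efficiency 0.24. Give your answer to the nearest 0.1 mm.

PW ≈ 41.6 mm; rainfall ≈ 10.0 mm

Precipitable water is the column-integrated vapour mass per unit area: PW = (1/g) Σ q̄ Δp, with q in kg/kg and Δp in Pa (1 kg/m² of water = 1 mm).
Layer 1015–850 hPa: Δp = 165 hPa = 16500 Pa, q̄ = 0.014 kg/kg → 0.014 × 16500 / 9.8 = 23.57 mm
Layer 850–610 hPa: Δp = 240 hPa = 24000 Pa, q̄ = 0.0048 kg/kg → 0.0048 × 24000 / 9.8 = 11.76 mm
Layer 610–250 hPa: Δp = 360 hPa = 36000 Pa, q̄ = 0.0017 kg/kg → 0.0017 × 36000 / 9.8 = 6.24 mm
PW = 23.57 + 11.76 + 6.24 = 41.57 ≈ 41.6 mm.
Rainfall = ε × PW = 0.24 × 41.6 = 10.0 mm.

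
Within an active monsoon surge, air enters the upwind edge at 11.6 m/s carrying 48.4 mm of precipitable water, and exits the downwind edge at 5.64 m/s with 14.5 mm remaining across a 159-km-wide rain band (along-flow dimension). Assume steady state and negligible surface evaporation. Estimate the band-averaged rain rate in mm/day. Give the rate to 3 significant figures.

Column moisture flux per unit crosswind length is F = V × PW.
Inflow: F_in = 11.6 × 48.4 = 561.44 mm·m/s
Outflow: F_out = 5.64 × 14.5 = 81.78 mm·m/s
Steady-state rate R = (F_in − F_out)/L = (561.44 − 81.78) / 159000 m = 3.017e-03 mm/s.
R = 3.017e-03 × 3600 × 24 = 261 mm/day.

R ≈ 261 mm/day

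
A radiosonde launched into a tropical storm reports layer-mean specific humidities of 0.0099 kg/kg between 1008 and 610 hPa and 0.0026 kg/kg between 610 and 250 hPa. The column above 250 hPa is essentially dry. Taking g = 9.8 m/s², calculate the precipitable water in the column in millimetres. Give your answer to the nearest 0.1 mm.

Precipitable water is the column-integrated vapour mass per unit area: PW = (1/g) Σ q̄ Δp, with q in kg/kg and Δp in Pa (1 kg/m² of water = 1 mm).
Layer 1008–610 hPa: Δp = 398 hPa = 39800 Pa, q̄ = 0.0099 kg/kg → 0.0099 × 39800 / 9.8 = 40.21 mm
Layer 610–250 hPa: Δp = 360 hPa = 36000 Pa, q̄ = 0.0026 kg/kg → 0.0026 × 36000 / 9.8 = 9.55 mm
PW = 40.21 + 9.55 = 49.76 ≈ 49.8 mm.

PW ≈ 49.8 mm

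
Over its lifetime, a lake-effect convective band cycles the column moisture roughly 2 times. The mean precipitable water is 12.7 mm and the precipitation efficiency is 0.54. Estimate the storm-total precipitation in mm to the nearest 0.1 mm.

Each cycle deposits ε × PW = 0.54 × 12.7 = 6.858 mm.
Over 2 cycles: 2 × 6.858 = 13.7 mm.

precipitation ≈ 13.7 mm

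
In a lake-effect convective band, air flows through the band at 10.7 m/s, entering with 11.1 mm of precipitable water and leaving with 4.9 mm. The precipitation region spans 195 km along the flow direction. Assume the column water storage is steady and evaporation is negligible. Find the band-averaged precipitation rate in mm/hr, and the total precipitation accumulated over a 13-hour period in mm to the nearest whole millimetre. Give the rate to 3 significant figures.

R ≈ 1.22 mm/hr; total ≈ 16 mm

Column moisture flux per unit crosswind length is F = V × PW.
Inflow: F_in = 10.7 × 11.1 = 118.77 mm·m/s
Outflow: F_out = 10.7 × 4.9 = 52.43 mm·m/s
Steady-state rate R = (F_in − F_out)/L = (118.77 − 52.43) / 195000 m = 3.402e-04 mm/s.
R = 3.402e-04 × 3600 = 1.22 mm/hr.
Over 13 h: total = 1.22 × 13 = 15.86 ≈ 16 mm.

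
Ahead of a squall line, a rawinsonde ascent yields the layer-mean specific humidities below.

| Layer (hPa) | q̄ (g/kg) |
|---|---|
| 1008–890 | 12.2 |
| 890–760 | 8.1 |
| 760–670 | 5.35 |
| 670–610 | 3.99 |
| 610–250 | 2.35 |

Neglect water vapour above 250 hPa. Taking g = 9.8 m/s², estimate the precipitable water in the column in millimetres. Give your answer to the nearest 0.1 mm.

PW ≈ 41.4 mm

Precipitable water is the column-integrated vapour mass per unit area: PW = (1/g) Σ q̄ Δp, with q in kg/kg and Δp in Pa (1 kg/m² of water = 1 mm).
Layer 1008–890 hPa: Δp = 118 hPa = 11800 Pa, q̄ = 0.0122 kg/kg → 0.0122 × 11800 / 9.8 = 14.69 mm
Layer 890–760 hPa: Δp = 130 hPa = 13000 Pa, q̄ = 0.0081 kg/kg → 0.0081 × 13000 / 9.8 = 10.74 mm
Layer 760–670 hPa: Δp = 90 hPa = 9000 Pa, q̄ = 0.00535 kg/kg → 0.00535 × 9000 / 9.8 = 4.91 mm
Layer 670–610 hPa: Δp = 60 hPa = 6000 Pa, q̄ = 0.00399 kg/kg → 0.00399 × 6000 / 9.8 = 2.44 mm
Layer 610–250 hPa: Δp = 360 hPa = 36000 Pa, q̄ = 0.00235 kg/kg → 0.00235 × 36000 / 9.8 = 8.63 mm
PW = 14.69 + 10.74 + 4.91 + 2.44 + 8.63 = 41.41 ≈ 41.4 mm.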